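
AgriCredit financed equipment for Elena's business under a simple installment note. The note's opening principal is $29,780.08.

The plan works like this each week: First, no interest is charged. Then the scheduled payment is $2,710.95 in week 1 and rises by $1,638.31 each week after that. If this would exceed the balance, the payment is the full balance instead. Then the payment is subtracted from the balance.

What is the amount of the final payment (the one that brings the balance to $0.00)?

Week 1: opening $29,780.08; payment $2,710.95; balance $27,069.13
Week 2: opening $27,069.13; payment $4,349.26; balance $22,719.87
Week 3: opening $22,719.87; payment $5,987.57; balance $16,732.30
Week 4: opening $16,732.30; payment $7,625.88; balance $9,106.42
Week 5: opening $9,106.42; payment $9,106.42; balance $0.00

$9,106.42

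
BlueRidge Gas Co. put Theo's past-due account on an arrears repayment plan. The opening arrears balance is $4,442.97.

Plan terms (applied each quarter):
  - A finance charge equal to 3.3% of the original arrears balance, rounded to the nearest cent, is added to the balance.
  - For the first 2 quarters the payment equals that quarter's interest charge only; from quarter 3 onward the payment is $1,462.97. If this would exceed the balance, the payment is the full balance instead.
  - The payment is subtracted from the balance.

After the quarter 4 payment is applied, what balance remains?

# | Opening | Interest | Payment | End bal
1 | $4,442.97 | $146.62 | $146.62 | $4,442.97
2 | $4,442.97 | $146.62 | $146.62 | $4,442.97
3 | $4,442.97 | $146.62 | $1,462.97 | $3,126.62
4 | $3,126.62 | $146.62 | $1,462.97 | $1,810.27

$1,810.27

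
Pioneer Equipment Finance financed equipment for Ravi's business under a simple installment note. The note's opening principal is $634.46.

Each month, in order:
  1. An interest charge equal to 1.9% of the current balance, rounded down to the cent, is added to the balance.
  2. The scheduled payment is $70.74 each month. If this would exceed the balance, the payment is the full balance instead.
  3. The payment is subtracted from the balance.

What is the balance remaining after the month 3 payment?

$455.02

Month 1: $634.46 +$12.05 interest = $646.51; pay $70.74 → $575.77
Month 2: $575.77 +$10.93 interest = $586.70; pay $70.74 → $515.96
Month 3: $515.96 +$9.80 interest = $525.76; pay $70.74 → $455.02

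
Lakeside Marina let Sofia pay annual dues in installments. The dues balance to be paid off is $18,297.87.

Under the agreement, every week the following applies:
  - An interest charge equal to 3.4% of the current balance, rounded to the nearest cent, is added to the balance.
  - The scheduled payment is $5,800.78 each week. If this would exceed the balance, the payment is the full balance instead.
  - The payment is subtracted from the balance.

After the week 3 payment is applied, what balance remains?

$2,227.70

Week 1: $18,297.87 +$622.13 interest = $18,920.00; pay $5,800.78 → $13,119.22
Week 2: $13,119.22 +$446.05 interest = $13,565.27; pay $5,800.78 → $7,764.49
Week 3: $7,764.49 +$263.99 interest = $8,028.48; pay $5,800.78 → $2,227.70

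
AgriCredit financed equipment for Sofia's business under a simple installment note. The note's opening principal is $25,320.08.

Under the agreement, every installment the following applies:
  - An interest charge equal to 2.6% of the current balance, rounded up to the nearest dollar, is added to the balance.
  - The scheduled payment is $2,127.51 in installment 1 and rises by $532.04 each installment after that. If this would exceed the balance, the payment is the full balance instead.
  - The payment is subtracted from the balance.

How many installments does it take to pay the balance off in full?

8

Installment 1: $25,320.08 +$659.00 interest = $25,979.08; pay $2,127.51 → $23,851.57
Installment 2: $23,851.57 +$621.00 interest = $24,472.57; pay $2,659.55 → $21,813.02
Installment 3: $21,813.02 +$568.00 interest = $22,381.02; pay $3,191.59 → $19,189.43
Installment 4: $19,189.43 +$499.00 interest = $19,688.43; pay $3,723.63 → $15,964.80
Installment 5: $15,964.80 +$416.00 interest = $16,380.80; pay $4,255.67 → $12,125.13
Installment 6: $12,125.13 +$316.00 interest = $12,441.13; pay $4,787.71 → $7,653.42
Installment 7: $7,653.42 +$199.00 interest = $7,852.42; pay $5,319.75 → $2,532.67
Installment 8: $2,532.67 +$66.00 interest = $2,598.67; pay $2,598.67 → $0.00
Balance reaches $0.00 in installment 8.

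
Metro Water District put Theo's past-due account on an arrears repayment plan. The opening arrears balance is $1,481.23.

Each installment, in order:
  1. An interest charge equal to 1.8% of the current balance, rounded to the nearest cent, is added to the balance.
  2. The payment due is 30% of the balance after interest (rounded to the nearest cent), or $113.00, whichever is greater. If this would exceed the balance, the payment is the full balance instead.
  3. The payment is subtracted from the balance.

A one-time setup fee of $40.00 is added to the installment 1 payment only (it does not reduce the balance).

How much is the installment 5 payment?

Installment 1: $1,481.23 +$26.66 interest = $1,507.89; pay $452.37 (+ $40.00 fee) → $1,055.52
Installment 2: $1,055.52 +$19.00 interest = $1,074.52; pay $322.36 → $752.16
Installment 3: $752.16 +$13.54 interest = $765.70; pay $229.71 → $535.99
Installment 4: $535.99 +$9.65 interest = $545.64; pay $163.69 → $381.95
Installment 5: $381.95 +$6.88 interest = $388.83; pay $116.65 → $272.18

$116.65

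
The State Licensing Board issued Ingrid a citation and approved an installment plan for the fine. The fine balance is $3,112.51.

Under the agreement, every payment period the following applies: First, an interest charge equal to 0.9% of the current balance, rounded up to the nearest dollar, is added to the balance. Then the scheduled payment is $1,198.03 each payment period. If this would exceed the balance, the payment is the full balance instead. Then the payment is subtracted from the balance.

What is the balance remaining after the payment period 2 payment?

$763.45

# | Opening | Interest | Payment | End bal
1 | $3,112.51 | $29.00 | $1,198.03 | $1,943.48
2 | $1,943.48 | $18.00 | $1,198.03 | $763.45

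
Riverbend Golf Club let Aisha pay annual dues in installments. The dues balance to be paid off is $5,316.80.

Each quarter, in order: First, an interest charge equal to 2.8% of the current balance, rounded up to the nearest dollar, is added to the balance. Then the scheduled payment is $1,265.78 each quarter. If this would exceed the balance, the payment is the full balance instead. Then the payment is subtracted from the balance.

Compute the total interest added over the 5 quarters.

Quarter 1: opening $5,316.80; interest $149.00 → $5,465.80; payment $1,265.78; balance $4,200.02
Quarter 2: opening $4,200.02; interest $118.00 → $4,318.02; payment $1,265.78; balance $3,052.24
Quarter 3: opening $3,052.24; interest $86.00 → $3,138.24; payment $1,265.78; balance $1,872.46
Quarter 4: opening $1,872.46; interest $53.00 → $1,925.46; payment $1,265.78; balance $659.68
Quarter 5: opening $659.68; interest $19.00 → $678.68; payment $678.68; balance $0.00
Total interest: $149.00 + $118.00 + $86.00 + $53.00 + $19.00 = $425.00

$425.00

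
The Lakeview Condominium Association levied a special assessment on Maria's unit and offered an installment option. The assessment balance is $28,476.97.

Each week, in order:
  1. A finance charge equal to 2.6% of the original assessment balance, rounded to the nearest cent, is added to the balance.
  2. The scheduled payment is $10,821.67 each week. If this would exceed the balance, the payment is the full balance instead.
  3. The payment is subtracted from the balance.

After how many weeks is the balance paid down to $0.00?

Week 1: $28,476.97 +$740.40 interest = $29,217.37; pay $10,821.67 → $18,395.70
Week 2: $18,395.70 +$740.40 interest = $19,136.10; pay $10,821.67 → $8,314.43
Week 3: $8,314.43 +$740.40 interest = $9,054.83; pay $9,054.83 → $0.00
Balance reaches $0.00 in week 3.

3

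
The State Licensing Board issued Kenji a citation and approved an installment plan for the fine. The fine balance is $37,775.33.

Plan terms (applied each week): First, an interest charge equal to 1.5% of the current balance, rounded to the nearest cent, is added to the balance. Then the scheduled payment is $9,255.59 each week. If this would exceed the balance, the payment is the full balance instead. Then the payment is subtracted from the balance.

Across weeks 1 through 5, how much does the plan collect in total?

Week 1: $37,775.33 +$566.63 interest = $38,341.96; pay $9,255.59 → $29,086.37
Week 2: $29,086.37 +$436.30 interest = $29,522.67; pay $9,255.59 → $20,267.08
Week 3: $20,267.08 +$304.01 interest = $20,571.09; pay $9,255.59 → $11,315.50
Week 4: $11,315.50 +$169.73 interest = $11,485.23; pay $9,255.59 → $2,229.64
Week 5: $2,229.64 +$33.44 interest = $2,263.08; pay $2,263.08 → $0.00
Total paid: $39,285.44

$39,285.44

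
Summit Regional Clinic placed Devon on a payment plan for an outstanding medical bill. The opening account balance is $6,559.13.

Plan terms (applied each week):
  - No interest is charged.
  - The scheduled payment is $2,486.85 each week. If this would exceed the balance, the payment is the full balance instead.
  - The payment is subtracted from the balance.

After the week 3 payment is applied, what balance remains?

$0.00

Week 1: opening $6,559.13; payment $2,486.85; balance $4,072.28
Week 2: opening $4,072.28; payment $2,486.85; balance $1,585.43
Week 3: opening $1,585.43; payment $1,585.43; balance $0.00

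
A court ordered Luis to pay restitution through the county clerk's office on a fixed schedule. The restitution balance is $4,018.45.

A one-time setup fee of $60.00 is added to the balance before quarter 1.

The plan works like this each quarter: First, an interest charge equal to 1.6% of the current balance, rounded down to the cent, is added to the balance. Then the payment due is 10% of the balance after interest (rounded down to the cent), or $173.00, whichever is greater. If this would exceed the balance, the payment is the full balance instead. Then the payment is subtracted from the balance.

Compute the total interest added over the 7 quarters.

$354.83

# | Opening | Interest | Payment | End bal
1 | $4,078.45 | $65.25 | $414.37 | $3,729.33
2 | $3,729.33 | $59.66 | $378.89 | $3,410.10
3 | $3,410.10 | $54.56 | $346.46 | $3,118.20
4 | $3,118.20 | $49.89 | $316.80 | $2,851.29
5 | $2,851.29 | $45.62 | $289.69 | $2,607.22
6 | $2,607.22 | $41.71 | $264.89 | $2,384.04
7 | $2,384.04 | $38.14 | $242.21 | $2,179.97
Total interest: $65.25 + $59.66 + $54.56 + $49.89 + $45.62 + $41.71 + $38.14 = $354.83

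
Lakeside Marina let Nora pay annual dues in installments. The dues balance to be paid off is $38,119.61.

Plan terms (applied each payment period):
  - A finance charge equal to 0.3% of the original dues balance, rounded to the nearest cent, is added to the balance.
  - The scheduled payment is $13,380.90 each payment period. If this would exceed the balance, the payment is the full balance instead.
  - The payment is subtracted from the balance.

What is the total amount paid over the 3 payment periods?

$38,462.69

# | Opening | Interest | Payment | End bal
1 | $38,119.61 | $114.36 | $13,380.90 | $24,853.07
2 | $24,853.07 | $114.36 | $13,380.90 | $11,586.53
3 | $11,586.53 | $114.36 | $11,700.89 | $0.00
Total paid: $38,462.69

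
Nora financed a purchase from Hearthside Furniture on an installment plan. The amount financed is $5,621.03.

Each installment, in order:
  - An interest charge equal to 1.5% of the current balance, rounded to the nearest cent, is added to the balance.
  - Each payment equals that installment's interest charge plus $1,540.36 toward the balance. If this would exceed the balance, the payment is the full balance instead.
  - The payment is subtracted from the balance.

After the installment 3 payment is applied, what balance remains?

# | Opening | Interest | Payment | End bal
1 | $5,621.03 | $84.32 | $1,624.68 | $4,080.67
2 | $4,080.67 | $61.21 | $1,601.57 | $2,540.31
3 | $2,540.31 | $38.10 | $1,578.46 | $999.95

$999.95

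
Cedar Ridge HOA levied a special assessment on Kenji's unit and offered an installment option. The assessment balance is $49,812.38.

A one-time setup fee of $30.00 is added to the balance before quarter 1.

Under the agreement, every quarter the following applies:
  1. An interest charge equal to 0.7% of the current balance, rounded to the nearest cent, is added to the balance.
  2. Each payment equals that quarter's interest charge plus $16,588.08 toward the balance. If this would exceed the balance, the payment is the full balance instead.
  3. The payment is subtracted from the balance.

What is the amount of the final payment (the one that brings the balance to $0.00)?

$78.69

Quarter 1: opening $49,842.38; interest $348.90 → $50,191.28; payment $16,936.98; balance $33,254.30
Quarter 2: opening $33,254.30; interest $232.78 → $33,487.08; payment $16,820.86; balance $16,666.22
Quarter 3: opening $16,666.22; interest $116.66 → $16,782.88; payment $16,704.74; balance $78.14
Quarter 4: opening $78.14; interest $0.55 → $78.69; payment $78.69; balance $0.00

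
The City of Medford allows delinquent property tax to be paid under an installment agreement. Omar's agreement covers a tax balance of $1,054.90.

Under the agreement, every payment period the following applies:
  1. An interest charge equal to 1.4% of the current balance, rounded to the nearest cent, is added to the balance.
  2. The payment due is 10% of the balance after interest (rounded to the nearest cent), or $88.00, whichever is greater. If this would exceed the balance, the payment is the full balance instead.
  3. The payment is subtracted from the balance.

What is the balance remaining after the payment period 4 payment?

$724.99

# | Opening | Interest | Payment | End bal
1 | $1,054.90 | $14.77 | $106.97 | $962.70
2 | $962.70 | $13.48 | $97.62 | $878.56
3 | $878.56 | $12.30 | $89.09 | $801.77
4 | $801.77 | $11.22 | $88.00 | $724.99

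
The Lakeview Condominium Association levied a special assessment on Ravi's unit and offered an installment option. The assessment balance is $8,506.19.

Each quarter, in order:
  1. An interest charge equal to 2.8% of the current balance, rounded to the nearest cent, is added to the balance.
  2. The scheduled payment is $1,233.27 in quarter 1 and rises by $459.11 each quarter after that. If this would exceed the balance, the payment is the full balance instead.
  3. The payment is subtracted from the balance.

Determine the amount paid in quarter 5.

Quarter 1: opening $8,506.19; interest $238.17 → $8,744.36; payment $1,233.27; balance $7,511.09
Quarter 2: opening $7,511.09; interest $210.31 → $7,721.40; payment $1,692.38; balance $6,029.02
Quarter 3: opening $6,029.02; interest $168.81 → $6,197.83; payment $2,151.49; balance $4,046.34
Quarter 4: opening $4,046.34; interest $113.30 → $4,159.64; payment $2,610.60; balance $1,549.04
Quarter 5: opening $1,549.04; interest $43.37 → $1,592.41; payment $1,592.41; balance $0.00

$1,592.41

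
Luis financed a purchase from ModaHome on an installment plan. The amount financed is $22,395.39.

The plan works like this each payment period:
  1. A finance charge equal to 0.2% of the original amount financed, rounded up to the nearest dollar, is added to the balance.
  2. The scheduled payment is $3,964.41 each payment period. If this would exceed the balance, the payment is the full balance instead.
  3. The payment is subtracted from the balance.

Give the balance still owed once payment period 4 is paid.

$6,717.75

Payment period 1: $22,395.39 +$45.00 interest = $22,440.39; pay $3,964.41 → $18,475.98
Payment period 2: $18,475.98 +$45.00 interest = $18,520.98; pay $3,964.41 → $14,556.57
Payment period 3: $14,556.57 +$45.00 interest = $14,601.57; pay $3,964.41 → $10,637.16
Payment period 4: $10,637.16 +$45.00 interest = $10,682.16; pay $3,964.41 → $6,717.75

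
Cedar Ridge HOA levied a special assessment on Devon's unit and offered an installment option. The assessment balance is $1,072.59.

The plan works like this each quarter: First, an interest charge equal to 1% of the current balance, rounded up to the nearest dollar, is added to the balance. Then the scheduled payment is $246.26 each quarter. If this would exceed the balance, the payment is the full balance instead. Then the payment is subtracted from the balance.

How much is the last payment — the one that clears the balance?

$120.55

Quarter 1: opening $1,072.59; interest $11.00 → $1,083.59; payment $246.26; balance $837.33
Quarter 2: opening $837.33; interest $9.00 → $846.33; payment $246.26; balance $600.07
Quarter 3: opening $600.07; interest $7.00 → $607.07; payment $246.26; balance $360.81
Quarter 4: opening $360.81; interest $4.00 → $364.81; payment $246.26; balance $118.55
Quarter 5: opening $118.55; interest $2.00 → $120.55; payment $120.55; balance $0.00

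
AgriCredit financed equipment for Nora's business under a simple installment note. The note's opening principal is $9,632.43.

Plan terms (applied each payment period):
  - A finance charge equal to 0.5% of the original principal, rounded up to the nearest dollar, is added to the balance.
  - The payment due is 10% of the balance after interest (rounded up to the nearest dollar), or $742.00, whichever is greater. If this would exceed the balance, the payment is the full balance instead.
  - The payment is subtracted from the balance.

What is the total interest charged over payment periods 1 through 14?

# | Opening | Interest | Payment | End bal
1 | $9,632.43 | $49.00 | $969.00 | $8,712.43
2 | $8,712.43 | $49.00 | $877.00 | $7,884.43
3 | $7,884.43 | $49.00 | $794.00 | $7,139.43
4 | $7,139.43 | $49.00 | $742.00 | $6,446.43
5 | $6,446.43 | $49.00 | $742.00 | $5,753.43
6 | $5,753.43 | $49.00 | $742.00 | $5,060.43
7 | $5,060.43 | $49.00 | $742.00 | $4,367.43
8 | $4,367.43 | $49.00 | $742.00 | $3,674.43
9 | $3,674.43 | $49.00 | $742.00 | $2,981.43
10 | $2,981.43 | $49.00 | $742.00 | $2,288.43
11 | $2,288.43 | $49.00 | $742.00 | $1,595.43
12 | $1,595.43 | $49.00 | $742.00 | $902.43
13 | $902.43 | $49.00 | $742.00 | $209.43
14 | $209.43 | $49.00 | $258.43 | $0.00
Total interest: $49.00 + $49.00 + $49.00 + $49.00 + $49.00 + $49.00 + $49.00 + $49.00 + $49.00 + $49.00 + $49.00 + $49.00 + $49.00 + $49.00 = $686.00

$686.00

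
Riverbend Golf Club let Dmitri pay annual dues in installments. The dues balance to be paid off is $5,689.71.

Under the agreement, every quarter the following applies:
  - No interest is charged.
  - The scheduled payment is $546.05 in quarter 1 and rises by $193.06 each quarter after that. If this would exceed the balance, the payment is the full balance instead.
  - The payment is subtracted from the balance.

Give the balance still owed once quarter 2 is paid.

$4,404.55

Quarter 1: $5,689.71 − $546.05 → $5,143.66
Quarter 2: $5,143.66 − $739.11 → $4,404.55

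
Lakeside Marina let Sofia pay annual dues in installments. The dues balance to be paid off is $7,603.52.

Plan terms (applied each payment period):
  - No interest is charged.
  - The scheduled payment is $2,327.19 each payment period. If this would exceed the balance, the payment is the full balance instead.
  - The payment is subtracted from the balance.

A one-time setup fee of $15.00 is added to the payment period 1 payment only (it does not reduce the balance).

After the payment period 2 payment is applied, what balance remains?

# | Opening | Payment | Fee | End bal
1 | $7,603.52 | $2,327.19 | $15.00 | $5,276.33
2 | $5,276.33 | $2,327.19 | — | $2,949.14

$2,949.14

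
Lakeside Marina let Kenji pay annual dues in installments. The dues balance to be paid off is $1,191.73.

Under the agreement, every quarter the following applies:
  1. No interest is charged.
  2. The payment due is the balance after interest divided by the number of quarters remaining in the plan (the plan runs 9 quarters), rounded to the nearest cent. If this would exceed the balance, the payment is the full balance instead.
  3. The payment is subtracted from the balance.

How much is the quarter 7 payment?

# | Opening | Payment | End bal
1 | $1,191.73 | $132.41 | $1,059.32
2 | $1,059.32 | $132.42 | $926.90
3 | $926.90 | $132.41 | $794.49
4 | $794.49 | $132.42 | $662.07
5 | $662.07 | $132.41 | $529.66
6 | $529.66 | $132.42 | $397.24
7 | $397.24 | $132.41 | $264.83

$132.41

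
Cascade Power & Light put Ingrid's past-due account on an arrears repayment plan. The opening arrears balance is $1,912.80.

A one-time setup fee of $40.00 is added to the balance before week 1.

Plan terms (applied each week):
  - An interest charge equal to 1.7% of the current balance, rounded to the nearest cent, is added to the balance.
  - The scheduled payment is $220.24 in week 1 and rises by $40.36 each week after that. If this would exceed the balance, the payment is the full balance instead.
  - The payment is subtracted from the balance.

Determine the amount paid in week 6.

Week 1: opening $1,952.80; interest $33.20 → $1,986.00; payment $220.24; balance $1,765.76
Week 2: opening $1,765.76; interest $30.02 → $1,795.78; payment $260.60; balance $1,535.18
Week 3: opening $1,535.18; interest $26.10 → $1,561.28; payment $300.96; balance $1,260.32
Week 4: opening $1,260.32; interest $21.43 → $1,281.75; payment $341.32; balance $940.43
Week 5: opening $940.43; interest $15.99 → $956.42; payment $381.68; balance $574.74
Week 6: opening $574.74; interest $9.77 → $584.51; payment $422.04; balance $162.47

$422.04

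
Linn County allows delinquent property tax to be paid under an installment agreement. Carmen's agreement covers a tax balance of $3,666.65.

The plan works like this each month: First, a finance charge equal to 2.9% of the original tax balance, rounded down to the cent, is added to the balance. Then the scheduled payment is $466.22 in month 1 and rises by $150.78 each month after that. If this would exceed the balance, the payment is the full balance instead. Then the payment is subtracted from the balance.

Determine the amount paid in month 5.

$1,069.34

Month 1: $3,666.65 +$106.33 interest = $3,772.98; pay $466.22 → $3,306.76
Month 2: $3,306.76 +$106.33 interest = $3,413.09; pay $617.00 → $2,796.09
Month 3: $2,796.09 +$106.33 interest = $2,902.42; pay $767.78 → $2,134.64
Month 4: $2,134.64 +$106.33 interest = $2,240.97; pay $918.56 → $1,322.41
Month 5: $1,322.41 +$106.33 interest = $1,428.74; pay $1,069.34 → $359.40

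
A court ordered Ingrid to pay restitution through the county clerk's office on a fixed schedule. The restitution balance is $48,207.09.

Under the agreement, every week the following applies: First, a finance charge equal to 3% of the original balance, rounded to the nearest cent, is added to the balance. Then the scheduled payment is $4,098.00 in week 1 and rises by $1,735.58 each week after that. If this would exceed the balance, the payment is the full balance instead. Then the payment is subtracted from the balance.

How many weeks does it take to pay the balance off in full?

7

Week 1: $48,207.09 +$1,446.21 interest = $49,653.30; pay $4,098.00 → $45,555.30
Week 2: $45,555.30 +$1,446.21 interest = $47,001.51; pay $5,833.58 → $41,167.93
Week 3: $41,167.93 +$1,446.21 interest = $42,614.14; pay $7,569.16 → $35,044.98
Week 4: $35,044.98 +$1,446.21 interest = $36,491.19; pay $9,304.74 → $27,186.45
Week 5: $27,186.45 +$1,446.21 interest = $28,632.66; pay $11,040.32 → $17,592.34
Week 6: $17,592.34 +$1,446.21 interest = $19,038.55; pay $12,775.90 → $6,262.65
Week 7: $6,262.65 +$1,446.21 interest = $7,708.86; pay $7,708.86 → $0.00
Balance reaches $0.00 in week 7.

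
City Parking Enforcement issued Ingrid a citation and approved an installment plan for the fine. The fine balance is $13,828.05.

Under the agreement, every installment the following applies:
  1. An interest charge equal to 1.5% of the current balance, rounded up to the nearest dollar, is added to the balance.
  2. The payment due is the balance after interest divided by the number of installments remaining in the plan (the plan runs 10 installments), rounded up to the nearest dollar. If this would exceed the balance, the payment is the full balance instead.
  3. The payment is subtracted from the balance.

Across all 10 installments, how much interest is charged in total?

$1,198.00

# | Opening | Interest | Payment | End bal
1 | $13,828.05 | $208.00 | $1,404.00 | $12,632.05
2 | $12,632.05 | $190.00 | $1,425.00 | $11,397.05
3 | $11,397.05 | $171.00 | $1,447.00 | $10,121.05
4 | $10,121.05 | $152.00 | $1,468.00 | $8,805.05
5 | $8,805.05 | $133.00 | $1,490.00 | $7,448.05
6 | $7,448.05 | $112.00 | $1,513.00 | $6,047.05
7 | $6,047.05 | $91.00 | $1,535.00 | $4,603.05
8 | $4,603.05 | $70.00 | $1,558.00 | $3,115.05
9 | $3,115.05 | $47.00 | $1,582.00 | $1,580.05
10 | $1,580.05 | $24.00 | $1,604.05 | $0.00
Total interest: $208.00 + $190.00 + $171.00 + $152.00 + $133.00 + $112.00 + $91.00 + $70.00 + $47.00 + $24.00 = $1,198.00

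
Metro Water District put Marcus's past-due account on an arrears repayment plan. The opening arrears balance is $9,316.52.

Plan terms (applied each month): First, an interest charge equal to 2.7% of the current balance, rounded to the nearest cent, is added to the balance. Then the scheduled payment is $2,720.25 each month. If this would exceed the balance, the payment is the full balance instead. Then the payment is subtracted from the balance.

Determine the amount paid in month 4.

$1,754.78

Month 1: $9,316.52 +$251.55 interest = $9,568.07; pay $2,720.25 → $6,847.82
Month 2: $6,847.82 +$184.89 interest = $7,032.71; pay $2,720.25 → $4,312.46
Month 3: $4,312.46 +$116.44 interest = $4,428.90; pay $2,720.25 → $1,708.65
Month 4: $1,708.65 +$46.13 interest = $1,754.78; pay $1,754.78 → $0.00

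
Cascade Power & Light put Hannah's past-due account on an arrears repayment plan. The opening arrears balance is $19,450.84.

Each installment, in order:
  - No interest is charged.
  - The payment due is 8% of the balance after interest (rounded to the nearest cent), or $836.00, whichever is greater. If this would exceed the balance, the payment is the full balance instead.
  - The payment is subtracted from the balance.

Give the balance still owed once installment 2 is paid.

$16,463.19

Installment 1: opening $19,450.84; payment $1,556.07; balance $17,894.77
Installment 2: opening $17,894.77; payment $1,431.58; balance $16,463.19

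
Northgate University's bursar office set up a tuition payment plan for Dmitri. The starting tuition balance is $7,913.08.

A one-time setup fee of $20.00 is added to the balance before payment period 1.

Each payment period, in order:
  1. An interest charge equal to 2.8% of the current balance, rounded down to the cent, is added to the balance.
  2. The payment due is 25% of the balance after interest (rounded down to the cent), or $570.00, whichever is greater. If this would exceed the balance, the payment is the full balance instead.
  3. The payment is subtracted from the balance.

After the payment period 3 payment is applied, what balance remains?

$3,635.84

Payment period 1: opening $7,933.08; interest $222.12 → $8,155.20; payment $2,038.80; balance $6,116.40
Payment period 2: opening $6,116.40; interest $171.25 → $6,287.65; payment $1,571.91; balance $4,715.74
Payment period 3: opening $4,715.74; interest $132.04 → $4,847.78; payment $1,211.94; balance $3,635.84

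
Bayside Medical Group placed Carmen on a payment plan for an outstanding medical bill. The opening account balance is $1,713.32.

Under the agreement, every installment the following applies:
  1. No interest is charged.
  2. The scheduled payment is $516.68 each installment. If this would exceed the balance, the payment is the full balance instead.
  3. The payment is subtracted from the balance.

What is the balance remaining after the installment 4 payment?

Installment 1: $1,713.32 − $516.68 → $1,196.64
Installment 2: $1,196.64 − $516.68 → $679.96
Installment 3: $679.96 − $516.68 → $163.28
Installment 4: $163.28 − $163.28 → $0.00

$0.00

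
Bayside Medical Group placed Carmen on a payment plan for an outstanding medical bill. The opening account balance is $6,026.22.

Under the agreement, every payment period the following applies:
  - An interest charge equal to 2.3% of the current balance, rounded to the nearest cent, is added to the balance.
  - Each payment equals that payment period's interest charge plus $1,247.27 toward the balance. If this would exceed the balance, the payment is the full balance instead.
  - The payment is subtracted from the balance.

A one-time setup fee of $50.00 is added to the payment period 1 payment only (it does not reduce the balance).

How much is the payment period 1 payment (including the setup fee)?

# | Opening | Interest | Payment | Fee | End bal
1 | $6,026.22 | $138.60 | $1,385.87 | $50.00 | $4,778.95

$1,435.87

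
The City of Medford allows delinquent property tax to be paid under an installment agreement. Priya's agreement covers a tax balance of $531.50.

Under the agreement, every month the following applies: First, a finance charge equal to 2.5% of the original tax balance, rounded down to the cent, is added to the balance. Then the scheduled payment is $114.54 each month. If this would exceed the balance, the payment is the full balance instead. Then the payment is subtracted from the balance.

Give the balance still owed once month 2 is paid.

$328.98

Month 1: $531.50 +$13.28 interest = $544.78; pay $114.54 → $430.24
Month 2: $430.24 +$13.28 interest = $443.52; pay $114.54 → $328.98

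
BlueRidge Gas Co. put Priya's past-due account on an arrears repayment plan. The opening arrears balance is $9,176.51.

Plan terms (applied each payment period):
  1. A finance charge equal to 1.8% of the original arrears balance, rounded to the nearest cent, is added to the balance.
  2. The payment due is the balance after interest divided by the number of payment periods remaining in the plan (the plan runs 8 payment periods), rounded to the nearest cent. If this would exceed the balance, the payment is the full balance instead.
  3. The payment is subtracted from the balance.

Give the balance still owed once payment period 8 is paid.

Payment period 1: $9,176.51 +$165.18 interest = $9,341.69; pay $1,167.71 → $8,173.98
Payment period 2: $8,173.98 +$165.18 interest = $8,339.16; pay $1,191.31 → $7,147.85
Payment period 3: $7,147.85 +$165.18 interest = $7,313.03; pay $1,218.84 → $6,094.19
Payment period 4: $6,094.19 +$165.18 interest = $6,259.37; pay $1,251.87 → $5,007.50
Payment period 5: $5,007.50 +$165.18 interest = $5,172.68; pay $1,293.17 → $3,879.51
Payment period 6: $3,879.51 +$165.18 interest = $4,044.69; pay $1,348.23 → $2,696.46
Payment period 7: $2,696.46 +$165.18 interest = $2,861.64; pay $1,430.82 → $1,430.82
Payment period 8: $1,430.82 +$165.18 interest = $1,596.00; pay $1,596.00 → $0.00

$0.00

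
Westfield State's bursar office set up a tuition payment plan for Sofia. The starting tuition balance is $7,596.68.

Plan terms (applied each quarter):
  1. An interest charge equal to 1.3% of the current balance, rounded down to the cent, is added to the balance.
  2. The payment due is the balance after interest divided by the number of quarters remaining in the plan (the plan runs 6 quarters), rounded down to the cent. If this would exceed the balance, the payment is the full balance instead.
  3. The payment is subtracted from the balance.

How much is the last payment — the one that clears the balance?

Quarter 1: $7,596.68 +$98.75 interest = $7,695.43; pay $1,282.57 → $6,412.86
Quarter 2: $6,412.86 +$83.36 interest = $6,496.22; pay $1,299.24 → $5,196.98
Quarter 3: $5,196.98 +$67.56 interest = $5,264.54; pay $1,316.13 → $3,948.41
Quarter 4: $3,948.41 +$51.32 interest = $3,999.73; pay $1,333.24 → $2,666.49
Quarter 5: $2,666.49 +$34.66 interest = $2,701.15; pay $1,350.57 → $1,350.58
Quarter 6: $1,350.58 +$17.55 interest = $1,368.13; pay $1,368.13 → $0.00

$1,368.13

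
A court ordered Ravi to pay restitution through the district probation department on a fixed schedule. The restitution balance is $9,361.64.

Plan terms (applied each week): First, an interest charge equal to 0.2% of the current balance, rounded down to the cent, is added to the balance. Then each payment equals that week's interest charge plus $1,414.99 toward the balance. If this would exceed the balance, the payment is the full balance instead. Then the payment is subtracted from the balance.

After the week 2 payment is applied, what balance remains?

$6,531.66

# | Opening | Interest | Payment | End bal
1 | $9,361.64 | $18.72 | $1,433.71 | $7,946.65
2 | $7,946.65 | $15.89 | $1,430.88 | $6,531.66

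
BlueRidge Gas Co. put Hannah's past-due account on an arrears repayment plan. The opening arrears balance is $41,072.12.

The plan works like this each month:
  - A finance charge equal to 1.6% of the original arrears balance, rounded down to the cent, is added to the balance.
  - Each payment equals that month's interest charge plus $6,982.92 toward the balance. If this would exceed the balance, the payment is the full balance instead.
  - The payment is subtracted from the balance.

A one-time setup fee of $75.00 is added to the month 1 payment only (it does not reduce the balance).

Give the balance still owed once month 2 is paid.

Month 1: opening $41,072.12; interest $657.15 → $41,729.27; payment $7,640.07 (+ $75.00 fee); balance $34,089.20
Month 2: opening $34,089.20; interest $657.15 → $34,746.35; payment $7,640.07; balance $27,106.28

$27,106.28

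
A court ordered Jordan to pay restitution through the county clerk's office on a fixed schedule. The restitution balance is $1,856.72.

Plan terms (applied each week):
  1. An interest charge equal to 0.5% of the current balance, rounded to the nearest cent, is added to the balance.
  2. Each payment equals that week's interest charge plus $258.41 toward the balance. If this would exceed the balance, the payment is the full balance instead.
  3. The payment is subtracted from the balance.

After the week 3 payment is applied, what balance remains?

# | Opening | Interest | Payment | End bal
1 | $1,856.72 | $9.28 | $267.69 | $1,598.31
2 | $1,598.31 | $7.99 | $266.40 | $1,339.90
3 | $1,339.90 | $6.70 | $265.11 | $1,081.49

$1,081.49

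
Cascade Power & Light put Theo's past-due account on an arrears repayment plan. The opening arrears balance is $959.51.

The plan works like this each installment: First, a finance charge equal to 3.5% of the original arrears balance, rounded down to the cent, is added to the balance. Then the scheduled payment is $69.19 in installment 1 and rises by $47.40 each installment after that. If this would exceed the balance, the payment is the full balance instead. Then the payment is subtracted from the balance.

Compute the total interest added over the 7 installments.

$235.06

Installment 1: opening $959.51; interest $33.58 → $993.09; payment $69.19; balance $923.90
Installment 2: opening $923.90; interest $33.58 → $957.48; payment $116.59; balance $840.89
Installment 3: opening $840.89; interest $33.58 → $874.47; payment $163.99; balance $710.48
Installment 4: opening $710.48; interest $33.58 → $744.06; payment $211.39; balance $532.67
Installment 5: opening $532.67; interest $33.58 → $566.25; payment $258.79; balance $307.46
Installment 6: opening $307.46; interest $33.58 → $341.04; payment $306.19; balance $34.85
Installment 7: opening $34.85; interest $33.58 → $68.43; payment $68.43; balance $0.00
Total interest: $33.58 + $33.58 + $33.58 + $33.58 + $33.58 + $33.58 + $33.58 = $235.06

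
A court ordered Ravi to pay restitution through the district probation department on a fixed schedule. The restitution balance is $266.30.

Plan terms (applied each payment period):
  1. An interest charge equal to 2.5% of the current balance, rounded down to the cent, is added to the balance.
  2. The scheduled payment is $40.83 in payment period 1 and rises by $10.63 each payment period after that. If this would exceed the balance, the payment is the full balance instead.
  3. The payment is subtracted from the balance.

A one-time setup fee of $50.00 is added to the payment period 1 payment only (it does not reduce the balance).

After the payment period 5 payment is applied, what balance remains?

Payment period 1: opening $266.30; interest $6.65 → $272.95; payment $40.83 (+ $50.00 fee); balance $232.12
Payment period 2: opening $232.12; interest $5.80 → $237.92; payment $51.46; balance $186.46
Payment period 3: opening $186.46; interest $4.66 → $191.12; payment $62.09; balance $129.03
Payment period 4: opening $129.03; interest $3.22 → $132.25; payment $72.72; balance $59.53
Payment period 5: opening $59.53; interest $1.48 → $61.01; payment $61.01; balance $0.00

$0.00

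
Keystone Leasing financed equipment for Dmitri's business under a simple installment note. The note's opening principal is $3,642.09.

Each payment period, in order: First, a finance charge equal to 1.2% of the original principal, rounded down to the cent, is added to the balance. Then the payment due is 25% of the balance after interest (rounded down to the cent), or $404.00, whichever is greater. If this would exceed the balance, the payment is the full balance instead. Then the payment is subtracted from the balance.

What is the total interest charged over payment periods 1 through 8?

Payment period 1: opening $3,642.09; interest $43.70 → $3,685.79; payment $921.44; balance $2,764.35
Payment period 2: opening $2,764.35; interest $43.70 → $2,808.05; payment $702.01; balance $2,106.04
Payment period 3: opening $2,106.04; interest $43.70 → $2,149.74; payment $537.43; balance $1,612.31
Payment period 4: opening $1,612.31; interest $43.70 → $1,656.01; payment $414.00; balance $1,242.01
Payment period 5: opening $1,242.01; interest $43.70 → $1,285.71; payment $404.00; balance $881.71
Payment period 6: opening $881.71; interest $43.70 → $925.41; payment $404.00; balance $521.41
Payment period 7: opening $521.41; interest $43.70 → $565.11; payment $404.00; balance $161.11
Payment period 8: opening $161.11; interest $43.70 → $204.81; payment $204.81; balance $0.00
Total interest: $43.70 + $43.70 + $43.70 + $43.70 + $43.70 + $43.70 + $43.70 + $43.70 = $349.60

$349.60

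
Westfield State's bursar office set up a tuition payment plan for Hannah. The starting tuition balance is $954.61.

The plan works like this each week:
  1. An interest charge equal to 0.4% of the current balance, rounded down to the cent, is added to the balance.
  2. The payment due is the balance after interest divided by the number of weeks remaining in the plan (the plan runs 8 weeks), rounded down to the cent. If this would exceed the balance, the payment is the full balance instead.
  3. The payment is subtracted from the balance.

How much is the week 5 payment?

$121.72

Week 1: opening $954.61; interest $3.81 → $958.42; payment $119.80; balance $838.62
Week 2: opening $838.62; interest $3.35 → $841.97; payment $120.28; balance $721.69
Week 3: opening $721.69; interest $2.88 → $724.57; payment $120.76; balance $603.81
Week 4: opening $603.81; interest $2.41 → $606.22; payment $121.24; balance $484.98
Week 5: opening $484.98; interest $1.93 → $486.91; payment $121.72; balance $365.19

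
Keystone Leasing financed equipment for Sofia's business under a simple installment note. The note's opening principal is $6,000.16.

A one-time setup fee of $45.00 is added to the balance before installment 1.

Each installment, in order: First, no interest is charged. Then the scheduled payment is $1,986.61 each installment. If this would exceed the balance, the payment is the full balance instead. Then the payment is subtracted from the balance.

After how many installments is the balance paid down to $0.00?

Installment 1: $6,045.16 − $1,986.61 → $4,058.55
Installment 2: $4,058.55 − $1,986.61 → $2,071.94
Installment 3: $2,071.94 − $1,986.61 → $85.33
Installment 4: $85.33 − $85.33 → $0.00
Balance reaches $0.00 in installment 4.

4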